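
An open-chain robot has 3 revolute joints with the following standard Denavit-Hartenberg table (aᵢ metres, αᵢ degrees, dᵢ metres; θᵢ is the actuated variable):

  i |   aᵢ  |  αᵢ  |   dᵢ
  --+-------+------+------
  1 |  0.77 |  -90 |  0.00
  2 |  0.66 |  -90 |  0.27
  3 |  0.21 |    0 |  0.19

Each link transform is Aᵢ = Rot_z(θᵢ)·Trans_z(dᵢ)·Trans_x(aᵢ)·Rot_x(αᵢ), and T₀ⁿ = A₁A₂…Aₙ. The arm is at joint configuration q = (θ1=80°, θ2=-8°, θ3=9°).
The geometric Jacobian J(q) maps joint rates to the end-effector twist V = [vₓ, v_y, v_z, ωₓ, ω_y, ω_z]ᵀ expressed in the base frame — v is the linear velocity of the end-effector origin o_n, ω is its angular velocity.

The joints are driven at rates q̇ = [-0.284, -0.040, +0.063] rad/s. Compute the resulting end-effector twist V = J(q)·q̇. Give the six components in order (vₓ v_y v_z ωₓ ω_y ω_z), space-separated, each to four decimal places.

0.4877 -0.0169 0.0351 0.0409 0.0017 -0.3464

o_n = [0.0539, 1.6714, -0.0674]
J₁: ẑ×o_n = [-1.6714, 0.0539, 0.0000], ω = ẑ
J2: z=[-0.9848, 0.1736, 0.0000] o=[0.1337, 0.7583, 0.0000] → [-0.0117, -0.0664, -0.8854, -0.9848, 0.1736, 0.0000]
J3: z=[0.0242, 0.1371, -0.9903] o=[-0.0187, 1.4488, 0.0919] → [0.1986, -0.0681, -0.0046, 0.0242, 0.1371, -0.9903]
V = J·q̇ = [0.4877, -0.0169, 0.0351, 0.0409, 0.0017, -0.3464]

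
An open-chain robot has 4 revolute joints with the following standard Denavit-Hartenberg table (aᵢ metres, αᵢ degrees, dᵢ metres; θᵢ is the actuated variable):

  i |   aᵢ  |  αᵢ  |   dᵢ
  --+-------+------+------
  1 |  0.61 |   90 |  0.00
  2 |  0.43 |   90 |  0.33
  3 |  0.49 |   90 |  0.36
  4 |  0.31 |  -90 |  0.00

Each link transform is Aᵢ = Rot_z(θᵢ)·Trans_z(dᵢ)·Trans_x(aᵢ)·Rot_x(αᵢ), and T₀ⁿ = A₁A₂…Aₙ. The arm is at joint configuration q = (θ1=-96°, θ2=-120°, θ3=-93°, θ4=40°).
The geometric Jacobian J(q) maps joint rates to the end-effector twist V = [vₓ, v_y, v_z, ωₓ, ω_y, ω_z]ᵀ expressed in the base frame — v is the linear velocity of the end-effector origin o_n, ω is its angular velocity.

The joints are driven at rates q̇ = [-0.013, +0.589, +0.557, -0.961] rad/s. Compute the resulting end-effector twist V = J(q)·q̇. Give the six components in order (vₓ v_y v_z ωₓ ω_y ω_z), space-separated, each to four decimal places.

0.2079 -0.0628 -0.8566 -0.4352 1.0133 -0.5656

o_n = [0.4017, 0.0285, -0.0598]
J₁: ẑ×o_n = [-0.0285, 0.4017, 0.0000], ω = ẑ
J2: z=[-0.9945, 0.1045, 0.0000] o=[-0.0638, -0.6067, 0.0000] → [-0.0062, -0.0595, -0.6803, -0.9945, 0.1045, 0.0000]
J3: z=[0.0905, 0.8613, 0.5000] o=[-0.3695, -0.3583, -0.3724] → [0.0758, 0.3573, -0.6291, 0.0905, 0.8613, 0.5000]
J4: z=[-0.1042, -0.4911, 0.8648] o=[0.1484, -0.1122, -0.1702] → [-0.1759, 0.2305, 0.1097, -0.1042, -0.4911, 0.8648]
V = J·q̇ = [0.2079, -0.0628, -0.8566, -0.4352, 1.0133, -0.5656]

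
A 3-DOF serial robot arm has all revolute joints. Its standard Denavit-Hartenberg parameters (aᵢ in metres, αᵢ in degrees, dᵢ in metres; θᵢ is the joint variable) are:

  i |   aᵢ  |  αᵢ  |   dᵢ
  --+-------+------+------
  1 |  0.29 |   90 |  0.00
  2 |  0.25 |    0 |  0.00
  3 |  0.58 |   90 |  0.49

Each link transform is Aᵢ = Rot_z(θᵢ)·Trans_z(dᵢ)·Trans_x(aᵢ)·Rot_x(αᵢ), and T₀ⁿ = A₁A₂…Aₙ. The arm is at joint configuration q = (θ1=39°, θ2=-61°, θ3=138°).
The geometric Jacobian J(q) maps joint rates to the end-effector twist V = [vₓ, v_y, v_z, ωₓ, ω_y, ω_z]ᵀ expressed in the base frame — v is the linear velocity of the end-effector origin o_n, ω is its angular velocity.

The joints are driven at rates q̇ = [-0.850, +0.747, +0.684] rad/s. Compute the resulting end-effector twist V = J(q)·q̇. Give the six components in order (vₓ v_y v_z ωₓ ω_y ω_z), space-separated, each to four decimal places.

-0.5355 -1.0261 0.2772 0.9006 -1.1121 -0.8500

o_n = [0.7293, -0.0399, 0.3465]
J₁: ẑ×o_n = [0.0399, 0.7293, -0.0000], ω = ẑ
J2: z=[0.6293, -0.7771, 0.0000] o=[0.2254, 0.1825, 0.0000] → [-0.2693, -0.2180, 0.2517, 0.6293, -0.7771, 0.0000]
J3: z=[0.6293, -0.7771, 0.0000] o=[0.3196, 0.2588, -0.2187] → [-0.4392, -0.3557, 0.1305, 0.6293, -0.7771, 0.0000]
V = J·q̇ = [-0.5355, -1.0261, 0.2772, 0.9006, -1.1121, -0.8500]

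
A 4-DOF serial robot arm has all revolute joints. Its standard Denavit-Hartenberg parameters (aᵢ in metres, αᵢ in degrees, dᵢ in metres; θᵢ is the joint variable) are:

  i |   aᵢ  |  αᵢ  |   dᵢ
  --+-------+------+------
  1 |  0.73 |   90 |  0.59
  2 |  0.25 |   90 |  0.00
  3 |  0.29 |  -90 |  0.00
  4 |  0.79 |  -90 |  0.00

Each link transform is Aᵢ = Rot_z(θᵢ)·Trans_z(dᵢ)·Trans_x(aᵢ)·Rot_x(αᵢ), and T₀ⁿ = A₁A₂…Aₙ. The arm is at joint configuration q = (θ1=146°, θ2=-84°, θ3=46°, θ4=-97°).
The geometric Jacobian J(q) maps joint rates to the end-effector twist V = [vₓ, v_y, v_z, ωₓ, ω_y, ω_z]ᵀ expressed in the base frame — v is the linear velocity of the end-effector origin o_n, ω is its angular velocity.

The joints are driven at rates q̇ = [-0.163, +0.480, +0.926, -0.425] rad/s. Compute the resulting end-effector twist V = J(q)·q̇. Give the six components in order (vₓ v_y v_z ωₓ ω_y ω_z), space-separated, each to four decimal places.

-0.2337 0.0169 0.0078 0.8403 -0.3439 -0.5638

o_n = [0.0859, 0.1102, 0.1256]
J₁: ẑ×o_n = [-0.1102, 0.0859, 0.0000], ω = ẑ
J2: z=[0.5592, 0.8290, 0.0000] o=[-0.6052, 0.4082, 0.5900] → [-0.3850, 0.2597, -0.7396, 0.5592, 0.8290, 0.0000]
J3: z=[0.8245, -0.5561, -0.1045] o=[-0.6269, 0.4228, 0.3414] → [0.0873, 0.1034, 0.1386, 0.8245, -0.5561, -0.1045]
J4: z=[0.4508, 0.5339, 0.7154] o=[-0.5277, 0.6075, 0.1410] → [0.3476, 0.4459, -0.5518, 0.4508, 0.5339, 0.7154]
V = J·q̇ = [-0.2337, 0.0169, 0.0078, 0.8403, -0.3439, -0.5638]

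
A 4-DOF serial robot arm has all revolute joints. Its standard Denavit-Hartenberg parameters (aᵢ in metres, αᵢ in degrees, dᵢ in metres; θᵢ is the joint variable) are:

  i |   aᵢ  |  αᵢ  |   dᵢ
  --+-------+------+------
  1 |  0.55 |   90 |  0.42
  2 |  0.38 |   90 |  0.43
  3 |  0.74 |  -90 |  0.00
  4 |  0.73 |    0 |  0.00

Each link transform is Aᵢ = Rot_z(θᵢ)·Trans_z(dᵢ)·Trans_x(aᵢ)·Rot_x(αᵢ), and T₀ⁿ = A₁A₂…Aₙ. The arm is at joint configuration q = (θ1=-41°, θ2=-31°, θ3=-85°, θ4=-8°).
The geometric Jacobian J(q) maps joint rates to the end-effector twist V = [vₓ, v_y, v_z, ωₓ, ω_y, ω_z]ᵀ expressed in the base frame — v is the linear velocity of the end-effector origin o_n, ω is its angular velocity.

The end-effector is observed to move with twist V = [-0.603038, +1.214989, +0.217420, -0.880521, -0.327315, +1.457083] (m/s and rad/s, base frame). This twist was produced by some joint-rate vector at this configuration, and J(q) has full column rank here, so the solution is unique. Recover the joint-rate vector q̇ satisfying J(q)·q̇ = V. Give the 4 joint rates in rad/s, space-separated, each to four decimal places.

0.5790 0.8980 -0.5210 -0.8410

o_n = [1.3779, 0.1634, 0.0715]
J₁: ẑ×o_n = [-0.1634, 1.3779, 0.0000], ω = ẑ
J2: z=[-0.6561, -0.7547, 0.0000] o=[0.4151, -0.3608, 0.4200] → [0.2630, -0.2286, 0.3827, -0.6561, -0.7547, 0.0000]
J3: z=[-0.3887, 0.3379, -0.8572] o=[0.3788, -0.8991, 0.2243] → [0.8591, -0.9158, -0.7506, -0.3887, 0.3379, -0.8572]
J4: z=[0.5873, -0.6260, -0.5131] o=[0.9042, -0.3790, 0.1911] → [0.3531, -0.1729, 0.6151, 0.5873, -0.6260, -0.5131]
q̇ = J⁺·V = [0.5790, 0.8980, -0.5210, -0.8410]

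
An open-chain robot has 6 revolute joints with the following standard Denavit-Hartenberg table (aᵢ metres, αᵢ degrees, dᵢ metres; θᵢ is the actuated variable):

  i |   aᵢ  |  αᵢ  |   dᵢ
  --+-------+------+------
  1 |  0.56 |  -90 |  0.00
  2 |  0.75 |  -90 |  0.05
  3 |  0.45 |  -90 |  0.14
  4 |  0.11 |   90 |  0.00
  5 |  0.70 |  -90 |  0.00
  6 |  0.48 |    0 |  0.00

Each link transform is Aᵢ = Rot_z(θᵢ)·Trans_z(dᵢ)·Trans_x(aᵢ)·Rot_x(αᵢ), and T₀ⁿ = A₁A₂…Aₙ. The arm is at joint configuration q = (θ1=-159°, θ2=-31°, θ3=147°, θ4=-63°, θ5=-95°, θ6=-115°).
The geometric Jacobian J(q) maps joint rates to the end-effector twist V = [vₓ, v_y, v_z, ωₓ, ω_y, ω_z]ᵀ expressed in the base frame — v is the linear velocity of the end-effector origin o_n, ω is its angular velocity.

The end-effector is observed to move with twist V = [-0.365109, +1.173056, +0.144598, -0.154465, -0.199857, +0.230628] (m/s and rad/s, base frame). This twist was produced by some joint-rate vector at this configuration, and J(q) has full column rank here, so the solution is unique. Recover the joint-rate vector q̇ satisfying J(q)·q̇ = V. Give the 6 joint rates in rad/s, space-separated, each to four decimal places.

o_n = [-1.6165, -0.1751, 0.1450]
J₁: ẑ×o_n = [0.1751, -1.6165, 0.0000], ω = ẑ
J2: z=[0.3584, -0.9336, 0.0000] o=[-0.5228, -0.2007, 0.0000] → [-0.1353, -0.0520, -1.0119, 0.3584, -0.9336, 0.0000]
J3: z=[-0.4808, -0.1846, -0.8572] o=[-1.1051, -0.4778, 0.3863] → [0.3039, 0.3224, -0.2399, -0.4808, -0.1846, -0.8572]
J4: z=[0.7364, -0.6157, -0.2805] o=[-0.9582, -0.1589, 0.0719] → [-0.0495, 0.1309, -0.4173, 0.7364, -0.6157, -0.2805]
J5: z=[-0.6424, -0.7664, -0.0043] o=[-0.9816, -0.1387, -0.0337] → [-0.1371, 0.1175, -0.4632, -0.6424, -0.7664, -0.0043]
J6: z=[-0.2757, 0.2363, -0.9317] o=[-1.4821, 0.2795, 0.2205] → [-0.4414, 0.1044, 0.1571, -0.2757, 0.2363, -0.9317]
q̇ = J⁺·V = [-0.8640, -0.3310, -0.9310, -0.0470, 0.8310, -0.3080]

-0.8640 -0.3310 -0.9310 -0.0470 0.8310 -0.3080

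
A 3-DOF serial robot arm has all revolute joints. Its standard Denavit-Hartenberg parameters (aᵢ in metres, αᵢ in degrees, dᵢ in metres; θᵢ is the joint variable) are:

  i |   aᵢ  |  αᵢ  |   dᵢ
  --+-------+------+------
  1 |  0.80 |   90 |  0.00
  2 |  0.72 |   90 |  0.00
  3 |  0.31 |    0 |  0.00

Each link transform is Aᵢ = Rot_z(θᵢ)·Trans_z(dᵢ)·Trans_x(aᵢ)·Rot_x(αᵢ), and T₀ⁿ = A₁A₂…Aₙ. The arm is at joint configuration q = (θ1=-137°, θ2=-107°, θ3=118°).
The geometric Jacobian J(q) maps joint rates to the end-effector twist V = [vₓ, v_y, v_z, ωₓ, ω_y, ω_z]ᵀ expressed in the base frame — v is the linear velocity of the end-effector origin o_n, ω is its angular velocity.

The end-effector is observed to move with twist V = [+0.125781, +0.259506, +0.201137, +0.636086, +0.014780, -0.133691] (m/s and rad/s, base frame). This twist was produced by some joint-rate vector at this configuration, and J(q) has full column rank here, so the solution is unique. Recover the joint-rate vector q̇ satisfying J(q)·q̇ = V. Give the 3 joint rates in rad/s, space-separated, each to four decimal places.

-0.2790 -0.4230 0.4970

o_n = [-0.6489, -0.2309, -0.5494]
J₁: ẑ×o_n = [0.2309, -0.6489, 0.0000], ω = ẑ
J2: z=[-0.6820, 0.7314, 0.0000] o=[-0.5851, -0.5456, 0.0000] → [-0.4018, -0.3747, -0.1680, -0.6820, 0.7314, 0.0000]
J3: z=[0.6994, 0.6522, 0.2924] o=[-0.4311, -0.4020, -0.6885] → [0.0407, -0.1610, 0.2618, 0.6994, 0.6522, 0.2924]
q̇ = J⁺·V = [-0.2790, -0.4230, 0.4970]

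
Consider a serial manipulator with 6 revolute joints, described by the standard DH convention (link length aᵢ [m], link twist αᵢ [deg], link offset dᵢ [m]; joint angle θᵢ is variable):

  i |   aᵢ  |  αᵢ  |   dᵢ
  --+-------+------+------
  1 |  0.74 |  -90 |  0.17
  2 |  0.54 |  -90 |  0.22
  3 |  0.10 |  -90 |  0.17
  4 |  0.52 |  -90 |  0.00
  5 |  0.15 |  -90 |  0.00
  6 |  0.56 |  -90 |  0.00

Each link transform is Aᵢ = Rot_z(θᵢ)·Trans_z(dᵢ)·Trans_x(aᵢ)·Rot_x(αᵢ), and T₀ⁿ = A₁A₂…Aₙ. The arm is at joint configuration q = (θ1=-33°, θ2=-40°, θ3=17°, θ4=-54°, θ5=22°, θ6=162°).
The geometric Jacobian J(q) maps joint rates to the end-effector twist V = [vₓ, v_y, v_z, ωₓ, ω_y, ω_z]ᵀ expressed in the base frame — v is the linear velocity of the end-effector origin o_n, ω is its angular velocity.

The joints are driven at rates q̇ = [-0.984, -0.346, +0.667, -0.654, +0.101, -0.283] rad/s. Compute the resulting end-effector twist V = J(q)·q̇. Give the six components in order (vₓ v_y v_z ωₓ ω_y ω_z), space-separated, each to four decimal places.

-0.8552 -1.0616 -0.0640 0.5284 -0.3594 -1.3530

o_n = [1.2304, -0.7200, 0.2147]
J₁: ẑ×o_n = [0.7200, 1.2304, -0.0000], ω = ẑ
J2: z=[0.5446, 0.8387, 0.0000] o=[0.6206, -0.4030, 0.1700] → [0.0375, -0.0244, -0.6840, 0.5446, 0.8387, 0.0000]
J3: z=[0.5391, -0.3501, -0.7660] o=[1.0874, -0.4438, 0.5171] → [-0.1057, 0.0535, -0.0988, 0.5391, -0.3501, -0.7660]
J4: z=[-0.7087, -0.6800, -0.1879] o=[1.2245, -0.5678, 0.4483] → [0.1303, -0.1667, 0.1119, -0.7087, -0.6800, -0.1879]
J5: z=[0.0514, -0.3154, 0.9476] o=[1.5904, -0.9119, 0.3140] → [-0.1505, -0.3361, -0.1037, 0.0514, -0.3154, 0.9476]
J6: z=[0.3935, 0.8785, 0.2711] o=[1.7281, -0.9658, 0.2886] → [-0.1315, -0.1059, 0.5340, 0.3935, 0.8785, 0.2711]
V = J·q̇ = [-0.8552, -1.0616, -0.0640, 0.5284, -0.3594, -1.3530]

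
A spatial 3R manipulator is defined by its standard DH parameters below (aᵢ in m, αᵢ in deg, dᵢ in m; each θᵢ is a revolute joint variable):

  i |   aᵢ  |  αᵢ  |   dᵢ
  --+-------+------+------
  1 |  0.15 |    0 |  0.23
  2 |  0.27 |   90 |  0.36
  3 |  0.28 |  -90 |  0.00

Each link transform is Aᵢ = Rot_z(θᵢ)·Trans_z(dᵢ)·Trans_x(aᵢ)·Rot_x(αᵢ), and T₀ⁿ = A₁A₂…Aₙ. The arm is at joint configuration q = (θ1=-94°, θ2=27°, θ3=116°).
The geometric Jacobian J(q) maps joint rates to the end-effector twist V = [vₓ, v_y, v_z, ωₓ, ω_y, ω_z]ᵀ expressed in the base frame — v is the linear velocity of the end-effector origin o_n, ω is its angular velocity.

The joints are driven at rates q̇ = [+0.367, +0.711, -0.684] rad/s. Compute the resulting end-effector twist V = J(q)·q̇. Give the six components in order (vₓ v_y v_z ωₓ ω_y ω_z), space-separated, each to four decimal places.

o_n = [0.0471, -0.2852, 0.8417]
J₁: ẑ×o_n = [0.2852, 0.0471, -0.0000], ω = ẑ
J2: z=[0.0000, 0.0000, 1.0000] o=[-0.0105, -0.1496, 0.2300] → [0.1355, 0.0575, -0.0000, 0.0000, 0.0000, 1.0000]
J3: z=[-0.9205, -0.3907, 0.0000] o=[0.0950, -0.3982, 0.5900] → [-0.0983, 0.2317, -0.1227, -0.9205, -0.3907, 0.0000]
V = J·q̇ = [0.2683, -0.1003, 0.0840, 0.6296, 0.2673, 1.0780]

0.2683 -0.1003 0.0840 0.6296 0.2673 1.0780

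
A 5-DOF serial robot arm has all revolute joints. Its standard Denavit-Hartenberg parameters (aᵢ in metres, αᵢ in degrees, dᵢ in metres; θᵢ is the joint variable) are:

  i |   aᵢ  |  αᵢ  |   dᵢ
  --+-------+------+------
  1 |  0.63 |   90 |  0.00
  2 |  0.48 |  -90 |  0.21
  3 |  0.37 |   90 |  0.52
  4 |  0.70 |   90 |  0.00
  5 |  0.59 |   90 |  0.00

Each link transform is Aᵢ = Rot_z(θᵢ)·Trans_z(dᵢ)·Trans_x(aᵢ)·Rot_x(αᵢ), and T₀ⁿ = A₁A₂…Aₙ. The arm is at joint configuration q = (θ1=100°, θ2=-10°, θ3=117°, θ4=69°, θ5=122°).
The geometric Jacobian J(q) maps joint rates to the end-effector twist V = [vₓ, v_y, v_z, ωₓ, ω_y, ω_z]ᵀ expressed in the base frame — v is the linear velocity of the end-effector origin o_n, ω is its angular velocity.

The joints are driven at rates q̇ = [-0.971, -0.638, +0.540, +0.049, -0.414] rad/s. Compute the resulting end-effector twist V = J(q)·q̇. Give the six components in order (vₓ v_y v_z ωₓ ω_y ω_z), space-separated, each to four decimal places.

1.0608 0.8928 -0.2888 -0.3693 0.2754 -0.3311

o_n = [-0.7182, 1.3634, 0.7476]
J₁: ẑ×o_n = [-1.3634, -0.7182, 0.0000], ω = ẑ
J2: z=[0.9848, 0.1736, 0.0000] o=[-0.1094, 0.6204, 0.0000] → [0.1298, -0.7362, 0.8374, 0.9848, 0.1736, 0.0000]
J3: z=[-0.0302, 0.1710, 0.9848] o=[0.0153, 1.1224, -0.0834] → [-0.0952, -0.6973, 0.1182, -0.0302, 0.1710, 0.9848]
J4: z=[-0.5995, 0.7853, -0.1547] o=[-0.2963, 0.9912, 0.4579] → [0.2851, 0.2389, 0.1082, -0.5995, 0.7853, -0.1547]
J5: z=[-0.7359, -0.6168, -0.2793] o=[-0.5166, 0.9537, 1.1213] → [0.3449, -0.2187, -0.4258, -0.7359, -0.6168, -0.2793]
V = J·q̇ = [1.0608, 0.8928, -0.2888, -0.3693, 0.2754, -0.3311]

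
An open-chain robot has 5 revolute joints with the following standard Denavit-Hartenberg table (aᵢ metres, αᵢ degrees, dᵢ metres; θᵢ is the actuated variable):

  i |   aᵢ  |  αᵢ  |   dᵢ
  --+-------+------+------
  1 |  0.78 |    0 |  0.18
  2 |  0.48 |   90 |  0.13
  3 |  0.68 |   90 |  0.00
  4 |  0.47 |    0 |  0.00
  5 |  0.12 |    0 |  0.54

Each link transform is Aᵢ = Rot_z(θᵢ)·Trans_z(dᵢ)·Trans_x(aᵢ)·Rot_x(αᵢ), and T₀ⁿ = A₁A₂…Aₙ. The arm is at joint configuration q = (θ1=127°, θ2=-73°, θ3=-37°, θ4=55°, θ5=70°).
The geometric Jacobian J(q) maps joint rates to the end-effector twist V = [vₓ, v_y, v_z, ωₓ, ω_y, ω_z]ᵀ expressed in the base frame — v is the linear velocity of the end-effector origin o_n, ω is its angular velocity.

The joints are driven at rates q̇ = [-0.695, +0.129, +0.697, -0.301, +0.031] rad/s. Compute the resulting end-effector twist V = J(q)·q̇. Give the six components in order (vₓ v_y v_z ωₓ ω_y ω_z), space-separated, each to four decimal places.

1.0753 0.4902 0.1780 0.6594 -0.2782 -0.3504

o_n = [0.4261, 1.0333, -0.6513]
J₁: ẑ×o_n = [-1.0333, 0.4261, 0.0000], ω = ẑ
J2: z=[0.0000, 0.0000, 1.0000] o=[-0.4694, 0.6229, 0.1800] → [-0.4104, 0.8956, 0.0000, 0.0000, 0.0000, 1.0000]
J3: z=[0.8090, -0.5878, 0.0000] o=[-0.1873, 1.0113, 0.3100] → [0.5650, 0.7777, 0.3784, 0.8090, -0.5878, 0.0000]
J4: z=[-0.3537, -0.4869, -0.7986] o=[0.1319, 1.4506, -0.0992] → [-0.0645, -0.4303, 0.2909, -0.3537, -0.4869, -0.7986]
J5: z=[-0.3537, -0.4869, -0.7986] o=[0.5700, 1.3985, -0.2615] → [-0.1018, -0.0231, 0.0592, -0.3537, -0.4869, -0.7986]
V = J·q̇ = [1.0753, 0.4902, 0.1780, 0.6594, -0.2782, -0.3504]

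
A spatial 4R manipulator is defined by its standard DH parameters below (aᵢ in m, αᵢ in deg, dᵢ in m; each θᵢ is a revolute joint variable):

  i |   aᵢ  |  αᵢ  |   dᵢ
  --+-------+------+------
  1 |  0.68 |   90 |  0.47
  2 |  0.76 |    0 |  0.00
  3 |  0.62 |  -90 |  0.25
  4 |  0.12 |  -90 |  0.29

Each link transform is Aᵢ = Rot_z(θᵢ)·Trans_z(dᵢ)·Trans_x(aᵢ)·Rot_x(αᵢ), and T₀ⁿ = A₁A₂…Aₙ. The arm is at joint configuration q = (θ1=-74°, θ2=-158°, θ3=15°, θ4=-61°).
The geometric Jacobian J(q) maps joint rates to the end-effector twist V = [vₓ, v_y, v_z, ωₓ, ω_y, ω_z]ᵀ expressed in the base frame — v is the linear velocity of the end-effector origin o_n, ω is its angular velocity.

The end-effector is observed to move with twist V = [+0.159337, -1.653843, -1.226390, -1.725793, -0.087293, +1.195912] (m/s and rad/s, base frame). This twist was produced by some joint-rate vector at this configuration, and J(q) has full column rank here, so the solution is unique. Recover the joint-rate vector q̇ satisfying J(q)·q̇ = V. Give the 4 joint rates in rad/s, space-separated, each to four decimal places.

0.6760 0.9220 0.7610 -0.6510

o_n = [-0.4492, 0.2787, -0.4544]
J₁: ẑ×o_n = [-0.2787, -0.4492, 0.0000], ω = ẑ
J2: z=[-0.9613, -0.2756, 0.0000] o=[0.1874, -0.6537, 0.4700] → [0.2548, -0.8886, -1.0717, -0.9613, -0.2756, 0.0000]
J3: z=[-0.9613, -0.2756, 0.0000] o=[-0.0068, 0.0237, 0.1853] → [0.1763, -0.6150, -0.3671, -0.9613, -0.2756, 0.0000]
J4: z=[0.1659, -0.5785, -0.7986] o=[-0.3836, 0.4308, -0.1878] → [0.0328, 0.0966, -0.0632, 0.1659, -0.5785, -0.7986]
q̇ = J⁺·V = [0.6760, 0.9220, 0.7610, -0.6510]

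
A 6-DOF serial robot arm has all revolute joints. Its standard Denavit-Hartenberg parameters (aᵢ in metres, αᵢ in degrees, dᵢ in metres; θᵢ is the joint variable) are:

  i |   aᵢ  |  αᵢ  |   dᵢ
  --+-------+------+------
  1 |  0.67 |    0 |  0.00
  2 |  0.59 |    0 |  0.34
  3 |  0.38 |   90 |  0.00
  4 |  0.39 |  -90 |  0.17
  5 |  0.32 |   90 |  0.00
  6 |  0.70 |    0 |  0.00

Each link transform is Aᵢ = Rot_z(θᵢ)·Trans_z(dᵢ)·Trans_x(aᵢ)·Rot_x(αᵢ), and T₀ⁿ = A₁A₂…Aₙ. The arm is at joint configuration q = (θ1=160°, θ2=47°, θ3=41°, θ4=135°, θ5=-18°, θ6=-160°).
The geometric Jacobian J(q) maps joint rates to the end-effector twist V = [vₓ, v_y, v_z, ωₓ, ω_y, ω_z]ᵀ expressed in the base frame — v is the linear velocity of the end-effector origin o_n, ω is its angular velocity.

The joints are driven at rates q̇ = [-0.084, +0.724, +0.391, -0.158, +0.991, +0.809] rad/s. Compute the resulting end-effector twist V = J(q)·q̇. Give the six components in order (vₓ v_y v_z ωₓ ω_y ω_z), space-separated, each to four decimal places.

0.1608 -0.7258 0.4143 -0.3706 0.7149 0.1535

o_n = [-1.4037, -0.4783, 0.5579]
J₁: ẑ×o_n = [0.4783, -1.4037, 0.0000], ω = ẑ
J2: z=[0.0000, 0.0000, 1.0000] o=[-0.6296, 0.2292, 0.0000] → [0.7075, -0.7741, 0.0000, 0.0000, 0.0000, 1.0000]
J3: z=[0.0000, 0.0000, 1.0000] o=[-1.1553, -0.0387, 0.3400] → [0.4396, -0.2484, 0.0000, 0.0000, 0.0000, 1.0000]
J4: z=[-0.9272, 0.3746, 0.0000] o=[-1.2976, -0.3910, 0.3400] → [0.0816, 0.2020, 0.1207, -0.9272, 0.3746, 0.0000]
J5: z=[0.2649, 0.6556, -0.7071] o=[-1.3520, -0.0717, 0.6158] → [-0.3255, 0.0519, -0.0738, 0.2649, 0.6556, -0.7071]
J6: z=[-0.9637, 0.1537, -0.2185] o=[-1.3630, 0.1649, 0.8310] → [-0.1825, -0.2543, 0.6261, -0.9637, 0.1537, -0.2185]
V = J·q̇ = [0.1608, -0.7258, 0.4143, -0.3706, 0.7149, 0.1535]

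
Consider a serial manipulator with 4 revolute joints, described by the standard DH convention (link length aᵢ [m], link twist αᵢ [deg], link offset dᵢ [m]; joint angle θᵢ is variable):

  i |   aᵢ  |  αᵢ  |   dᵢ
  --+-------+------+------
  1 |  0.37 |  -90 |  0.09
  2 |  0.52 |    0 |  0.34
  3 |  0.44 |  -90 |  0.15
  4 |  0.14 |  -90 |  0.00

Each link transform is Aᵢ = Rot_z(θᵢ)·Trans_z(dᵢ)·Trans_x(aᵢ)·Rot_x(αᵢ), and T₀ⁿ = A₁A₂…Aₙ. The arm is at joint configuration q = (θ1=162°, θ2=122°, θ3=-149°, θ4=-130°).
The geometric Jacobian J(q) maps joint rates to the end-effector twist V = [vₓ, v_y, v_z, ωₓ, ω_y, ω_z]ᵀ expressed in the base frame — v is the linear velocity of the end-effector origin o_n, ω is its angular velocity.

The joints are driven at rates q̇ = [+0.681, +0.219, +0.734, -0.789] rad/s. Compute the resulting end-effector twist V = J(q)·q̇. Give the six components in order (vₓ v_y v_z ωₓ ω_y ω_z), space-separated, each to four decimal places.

0.3428 -0.3277 -0.2753 0.0462 -1.0170 1.3840

o_n = [-0.5710, -0.4425, -0.1921]
J₁: ẑ×o_n = [0.4425, -0.5710, 0.0000], ω = ẑ
J2: z=[-0.3090, -0.9511, 0.0000] o=[-0.3519, 0.1143, 0.0900] → [0.2683, -0.0872, -0.0363, -0.3090, -0.9511, 0.0000]
J3: z=[-0.3090, -0.9511, 0.0000] o=[-0.1949, -0.2942, -0.3510] → [-0.1511, 0.0491, -0.3119, -0.3090, -0.9511, 0.0000]
J4: z=[-0.4318, 0.1403, -0.8910] o=[-0.6141, -0.3157, -0.1512] → [-0.1187, -0.0561, 0.0487, -0.4318, 0.1403, -0.8910]
V = J·q̇ = [0.3428, -0.3277, -0.2753, 0.0462, -1.0170, 1.3840]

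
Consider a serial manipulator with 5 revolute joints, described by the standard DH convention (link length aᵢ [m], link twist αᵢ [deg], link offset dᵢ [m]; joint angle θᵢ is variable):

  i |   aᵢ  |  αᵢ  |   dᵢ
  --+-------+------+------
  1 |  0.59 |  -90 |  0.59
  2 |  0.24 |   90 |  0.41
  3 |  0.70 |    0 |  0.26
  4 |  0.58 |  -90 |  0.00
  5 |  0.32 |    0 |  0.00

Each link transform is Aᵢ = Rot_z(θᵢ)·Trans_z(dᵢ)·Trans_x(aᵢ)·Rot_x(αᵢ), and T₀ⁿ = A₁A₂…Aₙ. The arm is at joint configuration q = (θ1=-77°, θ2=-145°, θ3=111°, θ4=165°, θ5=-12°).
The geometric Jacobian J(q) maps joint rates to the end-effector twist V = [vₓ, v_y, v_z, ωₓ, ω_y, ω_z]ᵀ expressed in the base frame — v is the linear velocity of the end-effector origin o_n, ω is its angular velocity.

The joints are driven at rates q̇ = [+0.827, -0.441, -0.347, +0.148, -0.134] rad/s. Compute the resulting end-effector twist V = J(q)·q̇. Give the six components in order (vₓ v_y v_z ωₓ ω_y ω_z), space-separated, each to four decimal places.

0.3202 0.1891 -0.1186 -0.3931 -0.3199 0.9136

o_n = [0.2463, -0.2871, 0.3698]
J₁: ẑ×o_n = [0.2871, 0.2463, -0.0000], ω = ẑ
J2: z=[0.9744, 0.2250, 0.0000] o=[0.1327, -0.5749, 0.5900] → [-0.0495, 0.2145, 0.2549, 0.9744, 0.2250, 0.0000]
J3: z=[-0.1290, 0.5589, -0.8192] o=[0.4880, -0.2911, 0.7277] → [-0.1967, 0.1518, 0.1346, -0.1290, 0.5589, -0.8192]
J4: z=[-0.1290, 0.5589, -0.8192] o=[1.1374, -0.1990, 0.3708] → [-0.0727, 0.7299, 0.5094, -0.1290, 0.5589, -0.8192]
J5: z=[-0.0814, 0.8173, 0.5704] o=[0.5642, -0.2804, 0.4056] → [-0.0254, -0.1843, 0.2604, -0.0814, 0.8173, 0.5704]
V = J·q̇ = [0.3202, 0.1891, -0.1186, -0.3931, -0.3199, 0.9136]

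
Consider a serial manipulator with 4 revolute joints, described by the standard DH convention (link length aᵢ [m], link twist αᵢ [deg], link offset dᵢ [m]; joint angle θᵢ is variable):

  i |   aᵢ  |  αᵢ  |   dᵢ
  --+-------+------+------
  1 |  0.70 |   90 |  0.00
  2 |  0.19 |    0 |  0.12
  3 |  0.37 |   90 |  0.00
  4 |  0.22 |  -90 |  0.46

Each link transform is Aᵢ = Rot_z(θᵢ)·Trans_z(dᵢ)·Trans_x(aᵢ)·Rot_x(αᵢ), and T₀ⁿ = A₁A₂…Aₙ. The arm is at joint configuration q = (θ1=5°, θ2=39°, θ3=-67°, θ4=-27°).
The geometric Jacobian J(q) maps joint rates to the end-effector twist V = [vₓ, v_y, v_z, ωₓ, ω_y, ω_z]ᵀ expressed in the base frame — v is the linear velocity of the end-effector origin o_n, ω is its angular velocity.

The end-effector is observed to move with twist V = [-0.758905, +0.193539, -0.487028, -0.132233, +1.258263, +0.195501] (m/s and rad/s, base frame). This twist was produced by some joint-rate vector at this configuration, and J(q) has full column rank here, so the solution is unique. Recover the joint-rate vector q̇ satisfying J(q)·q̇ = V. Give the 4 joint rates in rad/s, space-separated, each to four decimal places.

0.2370 -0.8520 -0.4130 0.0470

o_n = [1.1289, 0.0786, -0.5523]
J₁: ẑ×o_n = [-0.0786, 1.1289, 0.0000], ω = ẑ
J2: z=[0.0872, -0.9962, 0.0000] o=[0.6973, 0.0610, 0.0000] → [0.5502, 0.0481, 0.4315, 0.0872, -0.9962, 0.0000]
J3: z=[0.0872, -0.9962, 0.0000] o=[0.8549, -0.0457, 0.1196] → [0.6693, 0.0586, 0.2838, 0.0872, -0.9962, 0.0000]
J4: z=[-0.4677, -0.0409, -0.8829] o=[1.1803, -0.0172, -0.0541] → [0.1049, -0.1876, -0.0469, -0.4677, -0.0409, -0.8829]
q̇ = J⁺·V = [0.2370, -0.8520, -0.4130, 0.0470]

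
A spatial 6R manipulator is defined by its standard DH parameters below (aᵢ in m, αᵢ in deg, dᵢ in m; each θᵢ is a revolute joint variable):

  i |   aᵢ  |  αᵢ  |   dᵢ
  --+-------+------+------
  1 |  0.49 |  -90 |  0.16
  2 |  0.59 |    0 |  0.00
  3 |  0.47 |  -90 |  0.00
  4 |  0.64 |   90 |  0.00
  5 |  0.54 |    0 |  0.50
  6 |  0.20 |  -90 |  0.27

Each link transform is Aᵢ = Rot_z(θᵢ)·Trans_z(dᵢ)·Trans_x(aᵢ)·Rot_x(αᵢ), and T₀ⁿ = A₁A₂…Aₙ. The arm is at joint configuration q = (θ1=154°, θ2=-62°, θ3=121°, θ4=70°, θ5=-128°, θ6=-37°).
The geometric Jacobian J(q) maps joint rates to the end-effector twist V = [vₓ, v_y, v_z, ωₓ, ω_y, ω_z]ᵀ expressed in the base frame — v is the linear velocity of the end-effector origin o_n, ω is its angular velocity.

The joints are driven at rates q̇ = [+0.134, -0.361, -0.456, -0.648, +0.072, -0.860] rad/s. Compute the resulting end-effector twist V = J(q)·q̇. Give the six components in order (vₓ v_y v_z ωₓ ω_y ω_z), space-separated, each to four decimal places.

o_n = [-1.6960, 0.6538, -0.1298]
J₁: ẑ×o_n = [-0.6538, -1.6960, 0.0000], ω = ẑ
J2: z=[-0.4384, -0.8988, 0.0000] o=[-0.4404, 0.2148, 0.1600] → [0.2605, -0.1271, -1.3210, -0.4384, -0.8988, 0.0000]
J3: z=[-0.4384, -0.8988, 0.0000] o=[-0.6894, 0.3362, 0.6809] → [0.7287, -0.3554, -1.0440, -0.4384, -0.8988, 0.0000]
J4: z=[0.7704, -0.3758, -0.5150] o=[-0.9069, 0.4423, 0.2781] → [0.2622, 0.7207, -0.1336, 0.7704, -0.3758, -0.5150]
J5: z=[-0.5849, -0.0952, -0.8055] o=[-0.7446, 1.0323, 0.0904] → [-0.2839, 0.6375, 0.1308, -0.5849, -0.0952, -0.8055]
J6: z=[-0.5849, -0.0952, -0.8055] o=[-1.4492, 0.8381, 0.0043] → [-0.1357, 0.1203, 0.0843, -0.5849, -0.0952, -0.8055]
V = J·q̇ = [-0.5876, -0.5439, 0.9764, 0.3198, 1.0529, 1.1025]

-0.5876 -0.5439 0.9764 0.3198 1.0529 1.1025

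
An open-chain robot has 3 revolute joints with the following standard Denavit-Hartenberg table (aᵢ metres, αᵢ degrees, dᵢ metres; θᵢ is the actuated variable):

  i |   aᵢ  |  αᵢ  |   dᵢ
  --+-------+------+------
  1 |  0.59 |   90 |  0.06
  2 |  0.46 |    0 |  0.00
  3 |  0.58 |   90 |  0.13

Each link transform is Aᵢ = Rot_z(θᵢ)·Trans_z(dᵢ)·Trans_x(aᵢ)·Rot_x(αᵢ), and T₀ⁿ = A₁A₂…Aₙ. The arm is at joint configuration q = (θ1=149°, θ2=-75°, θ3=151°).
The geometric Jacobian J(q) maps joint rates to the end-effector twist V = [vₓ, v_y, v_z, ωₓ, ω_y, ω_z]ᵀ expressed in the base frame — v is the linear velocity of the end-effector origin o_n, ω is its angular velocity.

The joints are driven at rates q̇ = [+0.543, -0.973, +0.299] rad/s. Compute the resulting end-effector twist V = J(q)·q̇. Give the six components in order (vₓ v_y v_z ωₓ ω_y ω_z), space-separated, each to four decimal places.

o_n = [-0.6611, 0.5489, 0.1784]
J₁: ẑ×o_n = [-0.5489, -0.6611, 0.0000], ω = ẑ
J2: z=[0.5150, 0.8572, 0.0000] o=[-0.5057, 0.3039, 0.0600] → [0.1015, -0.0610, 0.2594, 0.5150, 0.8572, 0.0000]
J3: z=[0.5150, 0.8572, 0.0000] o=[-0.6078, 0.3652, -0.3843] → [0.4824, -0.2898, 0.1403, 0.5150, 0.8572, 0.0000]
V = J·q̇ = [-0.2526, -0.3863, -0.2104, -0.3471, -0.5777, 0.5430]

-0.2526 -0.3863 -0.2104 -0.3471 -0.5777 0.5430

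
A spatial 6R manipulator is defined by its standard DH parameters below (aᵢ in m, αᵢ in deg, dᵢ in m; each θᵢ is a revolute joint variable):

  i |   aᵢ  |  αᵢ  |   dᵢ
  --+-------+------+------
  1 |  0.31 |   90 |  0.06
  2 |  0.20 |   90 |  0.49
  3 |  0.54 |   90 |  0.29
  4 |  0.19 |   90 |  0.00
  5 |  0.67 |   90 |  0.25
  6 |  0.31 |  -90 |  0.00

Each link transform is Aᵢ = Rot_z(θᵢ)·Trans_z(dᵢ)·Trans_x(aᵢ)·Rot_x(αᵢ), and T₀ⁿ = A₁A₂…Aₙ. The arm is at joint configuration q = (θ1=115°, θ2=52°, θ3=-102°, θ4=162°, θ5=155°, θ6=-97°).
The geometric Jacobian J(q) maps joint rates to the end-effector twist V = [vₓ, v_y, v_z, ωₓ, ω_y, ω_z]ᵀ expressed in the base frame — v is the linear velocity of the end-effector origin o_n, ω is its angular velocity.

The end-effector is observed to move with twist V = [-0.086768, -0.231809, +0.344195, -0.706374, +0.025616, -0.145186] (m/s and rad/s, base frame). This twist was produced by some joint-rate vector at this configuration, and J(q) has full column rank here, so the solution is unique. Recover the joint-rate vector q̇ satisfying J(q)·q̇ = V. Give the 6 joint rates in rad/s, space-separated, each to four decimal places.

o_n = [-0.3974, 0.0914, -0.2055]
J₁: ẑ×o_n = [-0.0914, -0.3974, 0.0000], ω = ẑ
J2: z=[0.9063, 0.4226, 0.0000] o=[-0.1310, 0.2810, 0.0600] → [-0.1122, 0.2406, -0.0592, 0.9063, 0.4226, 0.0000]
J3: z=[-0.3330, 0.7142, -0.6157] o=[0.2610, 0.5996, 0.2176] → [-0.6150, 0.2645, 0.6395, -0.3330, 0.7142, -0.6157]
J4: z=[0.4429, -0.4579, -0.7708] o=[-0.2850, 0.5209, -0.0494] → [-0.2596, 0.1557, -0.2417, 0.4429, -0.4579, -0.7708]
J5: z=[-0.5740, 0.5156, -0.6362] o=[-0.1542, 0.6585, -0.0560] → [-0.4378, 0.0689, 0.4509, -0.5740, 0.5156, -0.6362]
J6: z=[0.6925, -0.1090, -0.7131] o=[-0.5905, 0.2180, -0.4123] → [-0.1128, -0.2810, -0.0666, 0.6925, -0.1090, -0.7131]
q̇ = J⁺·V = [0.0210, -0.8330, 0.5400, -0.3360, -0.2410, 0.3450]

0.0210 -0.8330 0.5400 -0.3360 -0.2410 0.3450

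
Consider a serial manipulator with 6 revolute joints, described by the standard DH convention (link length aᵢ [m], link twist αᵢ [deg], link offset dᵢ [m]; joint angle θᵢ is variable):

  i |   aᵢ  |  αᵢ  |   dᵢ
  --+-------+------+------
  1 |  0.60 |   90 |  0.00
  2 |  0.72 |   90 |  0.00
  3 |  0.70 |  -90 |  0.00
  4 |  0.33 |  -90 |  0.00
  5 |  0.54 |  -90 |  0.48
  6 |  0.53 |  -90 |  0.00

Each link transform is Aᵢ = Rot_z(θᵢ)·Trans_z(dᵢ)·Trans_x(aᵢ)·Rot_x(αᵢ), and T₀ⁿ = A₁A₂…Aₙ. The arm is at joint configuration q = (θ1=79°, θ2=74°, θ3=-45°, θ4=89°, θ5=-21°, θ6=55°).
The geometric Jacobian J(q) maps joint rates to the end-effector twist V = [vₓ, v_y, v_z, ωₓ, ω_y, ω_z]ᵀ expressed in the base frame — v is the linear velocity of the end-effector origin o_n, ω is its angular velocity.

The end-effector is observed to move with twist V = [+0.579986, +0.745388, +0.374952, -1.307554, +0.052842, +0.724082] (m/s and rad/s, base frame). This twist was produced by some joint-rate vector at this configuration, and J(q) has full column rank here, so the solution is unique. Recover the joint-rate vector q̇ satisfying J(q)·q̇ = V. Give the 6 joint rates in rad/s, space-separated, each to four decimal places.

0.5660 -0.1240 0.1010 0.1540 -0.8900 0.9770

o_n = [-0.2742, -0.0349, 1.6639]
J₁: ẑ×o_n = [0.0349, -0.2742, 0.0000], ω = ẑ
J2: z=[0.9816, -0.1908, 0.0000] o=[0.1145, 0.5890, 0.0000] → [-0.3175, -1.6333, -0.6865, 0.9816, -0.1908, 0.0000]
J3: z=[0.1834, 0.9436, -0.2756] o=[0.1524, 0.7838, 0.6921] → [0.6914, -0.0607, 0.2523, 0.1834, 0.9436, -0.2756]
J4: z=[0.7313, 0.0564, 0.6797] o=[-0.3075, 1.0122, 1.1679] → [0.7396, -0.3401, -0.7676, 0.7313, 0.0564, 0.6797]
J5: z=[0.6536, -0.3427, -0.6748] o=[-0.3718, 0.7027, 1.2628] → [-0.6352, -0.3281, -0.4486, 0.6536, -0.3427, -0.6748]
J6: z=[-0.7526, -0.3887, -0.5316] o=[-0.0148, 0.0764, 1.2153] → [-0.2335, 0.4755, -0.0171, -0.7526, -0.3887, -0.5316]
q̇ = J⁺·V = [0.5660, -0.1240, 0.1010, 0.1540, -0.8900, 0.9770]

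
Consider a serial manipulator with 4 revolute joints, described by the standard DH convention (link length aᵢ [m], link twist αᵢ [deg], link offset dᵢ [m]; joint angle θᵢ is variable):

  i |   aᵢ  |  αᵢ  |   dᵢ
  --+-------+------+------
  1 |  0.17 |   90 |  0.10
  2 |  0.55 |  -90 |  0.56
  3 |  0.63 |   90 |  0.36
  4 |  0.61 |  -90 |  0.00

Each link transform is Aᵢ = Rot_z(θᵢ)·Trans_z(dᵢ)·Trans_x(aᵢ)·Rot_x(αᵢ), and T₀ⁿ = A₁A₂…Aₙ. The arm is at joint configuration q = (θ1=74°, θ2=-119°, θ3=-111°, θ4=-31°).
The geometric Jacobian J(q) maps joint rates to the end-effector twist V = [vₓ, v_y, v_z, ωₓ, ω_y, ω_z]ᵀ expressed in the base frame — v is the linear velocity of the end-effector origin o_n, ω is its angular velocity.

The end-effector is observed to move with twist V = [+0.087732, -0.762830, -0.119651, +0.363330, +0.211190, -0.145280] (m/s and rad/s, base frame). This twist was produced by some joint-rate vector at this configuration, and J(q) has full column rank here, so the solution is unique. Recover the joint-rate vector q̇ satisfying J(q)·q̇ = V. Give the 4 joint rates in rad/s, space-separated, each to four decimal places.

-0.6860 0.5290 0.0030 0.6640

o_n = [1.6125, -0.3129, -0.0419]
J₁: ẑ×o_n = [0.3129, 1.6125, -0.0000], ω = ẑ
J2: z=[0.9613, -0.2756, 0.0000] o=[0.0469, 0.1634, 0.1000] → [0.0391, 0.1364, -0.0263, 0.9613, -0.2756, 0.0000]
J3: z=[0.2411, 0.8407, -0.4848] o=[0.5117, -0.2473, -0.3810] → [0.2533, -0.6155, -0.9414, 0.2411, 0.8407, -0.4848]
J4: z=[-0.2197, 0.5339, 0.8165] o=[1.1940, -0.0015, -0.3581] → [0.4230, 0.4112, -0.1550, -0.2197, 0.5339, 0.8165]
q̇ = J⁺·V = [-0.6860, 0.5290, 0.0030, 0.6640]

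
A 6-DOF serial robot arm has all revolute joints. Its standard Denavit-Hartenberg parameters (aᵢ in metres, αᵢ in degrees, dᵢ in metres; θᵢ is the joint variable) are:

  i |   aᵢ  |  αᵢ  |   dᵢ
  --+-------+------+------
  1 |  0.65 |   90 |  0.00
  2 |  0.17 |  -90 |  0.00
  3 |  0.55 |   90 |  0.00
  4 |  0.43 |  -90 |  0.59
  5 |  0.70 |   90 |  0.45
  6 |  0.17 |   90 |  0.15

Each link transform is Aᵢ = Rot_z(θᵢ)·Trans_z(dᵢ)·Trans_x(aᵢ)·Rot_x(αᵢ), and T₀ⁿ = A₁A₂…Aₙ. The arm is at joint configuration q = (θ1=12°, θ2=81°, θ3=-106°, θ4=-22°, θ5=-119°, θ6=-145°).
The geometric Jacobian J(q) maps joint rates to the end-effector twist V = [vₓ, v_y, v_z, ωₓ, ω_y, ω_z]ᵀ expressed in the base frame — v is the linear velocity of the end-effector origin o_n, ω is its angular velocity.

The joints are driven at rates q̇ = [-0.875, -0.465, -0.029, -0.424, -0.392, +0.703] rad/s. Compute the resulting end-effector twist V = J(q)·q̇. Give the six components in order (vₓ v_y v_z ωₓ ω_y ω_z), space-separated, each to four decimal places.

o_n = [0.2613, -0.3553, -0.9318]
J₁: ẑ×o_n = [0.3553, 0.2613, -0.0000], ω = ẑ
J2: z=[0.2079, -0.9781, 0.0000] o=[0.6358, 0.1351, 0.0000] → [0.9114, 0.1937, -0.4683, 0.2079, -0.9781, 0.0000]
J3: z=[-0.9661, -0.2054, 0.1564] o=[0.6618, 0.1407, 0.1679] → [0.3034, -1.1251, 0.3969, -0.9661, -0.2054, 0.1564]
J4: z=[-0.2044, 0.2383, -0.9494] o=[0.7485, -0.3814, 0.0182] → [-0.2017, 0.2684, 0.1108, -0.2044, 0.2383, -0.9494]
J5: z=[-0.8367, -0.5460, 0.0431] o=[0.8464, -0.5861, -0.6757] → [0.1299, -0.2394, -0.5126, -0.8367, -0.5460, 0.0431]
J6: z=[-0.3453, 0.5869, 0.7323] o=[0.1723, -0.4133, -1.1321] → [0.0751, 0.1343, -0.0723, -0.3453, 0.5869, 0.7323]
V = J·q̇ = [-0.6561, -0.2116, 0.3094, 0.1032, 0.9864, 0.0210]

-0.6561 -0.2116 0.3094 0.1032 0.9864 0.0210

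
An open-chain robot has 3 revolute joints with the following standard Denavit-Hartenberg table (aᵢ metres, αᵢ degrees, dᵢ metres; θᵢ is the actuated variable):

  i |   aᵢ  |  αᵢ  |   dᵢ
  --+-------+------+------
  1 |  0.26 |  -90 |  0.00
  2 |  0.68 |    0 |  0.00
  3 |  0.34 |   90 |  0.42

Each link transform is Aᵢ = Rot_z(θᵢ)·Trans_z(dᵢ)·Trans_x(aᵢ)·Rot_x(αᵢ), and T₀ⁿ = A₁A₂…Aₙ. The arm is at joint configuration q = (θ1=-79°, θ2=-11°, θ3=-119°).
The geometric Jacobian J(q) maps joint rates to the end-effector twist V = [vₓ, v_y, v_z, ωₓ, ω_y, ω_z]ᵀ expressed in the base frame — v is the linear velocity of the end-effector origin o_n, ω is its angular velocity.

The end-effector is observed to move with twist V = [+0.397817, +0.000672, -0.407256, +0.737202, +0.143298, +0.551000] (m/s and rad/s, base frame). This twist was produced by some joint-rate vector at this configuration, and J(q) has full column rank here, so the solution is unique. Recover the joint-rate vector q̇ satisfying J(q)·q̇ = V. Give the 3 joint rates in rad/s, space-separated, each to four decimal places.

o_n = [0.5476, -0.6158, 0.3902]
J₁: ẑ×o_n = [0.6158, 0.5476, -0.0000], ω = ẑ
J2: z=[0.9816, 0.1908, 0.0000] o=[0.0496, -0.2552, 0.0000] → [0.0745, -0.3830, -0.4490, 0.9816, 0.1908, 0.0000]
J3: z=[0.9816, 0.1908, 0.0000] o=[0.1770, -0.9105, 0.1298] → [0.0497, -0.2557, 0.2185, 0.9816, 0.1908, 0.0000]
q̇ = J⁺·V = [0.5510, 0.8560, -0.1050]

0.5510 0.8560 -0.1050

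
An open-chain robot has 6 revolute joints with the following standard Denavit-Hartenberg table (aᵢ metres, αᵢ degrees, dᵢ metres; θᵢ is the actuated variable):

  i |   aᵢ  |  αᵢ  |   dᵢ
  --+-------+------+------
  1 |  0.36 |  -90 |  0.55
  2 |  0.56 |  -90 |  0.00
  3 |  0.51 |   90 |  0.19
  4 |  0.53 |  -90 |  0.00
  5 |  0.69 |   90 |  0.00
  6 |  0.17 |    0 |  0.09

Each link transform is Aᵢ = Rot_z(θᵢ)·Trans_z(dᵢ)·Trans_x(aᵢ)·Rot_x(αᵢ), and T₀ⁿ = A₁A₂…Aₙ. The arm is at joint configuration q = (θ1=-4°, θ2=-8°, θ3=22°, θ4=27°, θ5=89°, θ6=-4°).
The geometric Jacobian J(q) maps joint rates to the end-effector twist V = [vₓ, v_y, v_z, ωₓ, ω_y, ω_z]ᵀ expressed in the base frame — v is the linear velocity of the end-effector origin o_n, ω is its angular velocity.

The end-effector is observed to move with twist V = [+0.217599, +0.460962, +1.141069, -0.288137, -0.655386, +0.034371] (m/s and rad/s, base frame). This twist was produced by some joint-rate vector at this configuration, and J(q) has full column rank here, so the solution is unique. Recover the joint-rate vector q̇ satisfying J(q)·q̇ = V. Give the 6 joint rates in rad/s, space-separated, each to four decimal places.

0.4660 -0.9410 0.4740 0.1420 0.1000 -0.3730

o_n = [1.5663, -1.3129, 0.2596]
J₁: ẑ×o_n = [1.3129, 1.5663, -0.0000], ω = ẑ
J2: z=[0.0698, 0.9976, 0.0000] o=[0.3591, -0.0251, 0.5500] → [-0.2897, 0.0203, -1.2941, 0.0698, 0.9976, 0.0000]
J3: z=[0.1388, -0.0097, -0.9903] o=[0.9123, -0.0638, 0.6279] → [-1.2334, -0.5965, -0.1671, 0.1388, -0.0097, -0.9903]
J4: z=[0.4347, 0.8990, 0.0521] o=[1.3925, -0.2889, 0.5056] → [-0.1678, 0.1160, -0.6014, 0.4347, 0.8990, 0.0521]
J5: z=[-0.2803, 0.1901, -0.9409] o=[1.8461, -0.4979, 0.3283] → [-0.7799, 0.2440, 0.2816, -0.2803, 0.1901, -0.9409]
J6: z=[0.8633, -0.3787, -0.3336] o=[1.5565, -1.1229, 0.2883] → [-0.0525, 0.0215, -0.1603, 0.8633, -0.3787, -0.3336]
q̇ = J⁺·V = [0.4660, -0.9410, 0.4740, 0.1420, 0.1000, -0.3730]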